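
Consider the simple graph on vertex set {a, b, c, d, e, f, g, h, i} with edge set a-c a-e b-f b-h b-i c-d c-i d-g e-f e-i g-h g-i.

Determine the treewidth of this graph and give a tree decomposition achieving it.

Treewidth 3.
Bags: B1 = {a, b, e, f}  B2 = {a, b, e, i}  B3 = {a, b, c, i}  B4 = {b, c, h, i}  B5 = {c, g, h, i}  B6 = {c, d, g, h}
Tree: B1–B2, B2–B3, B3–B4, B4–B5, B5–B6

The largest bag has 4 vertices, giving width 3; this decomposition certifies tw(G) ≤ 3. For the lower bound: the 4 vertex sets {a,e,f}, {b}, {i}, {c,d,g,h} are disjoint, each induces a connected subgraph, and every pair is joined by at least one edge of G. Contracting each set to a single vertex therefore yields K_{4} as a minor, and since treewidth is minor-monotone, tw(G) ≥ tw(K_{4}) = 3. Therefore the treewidth is 3.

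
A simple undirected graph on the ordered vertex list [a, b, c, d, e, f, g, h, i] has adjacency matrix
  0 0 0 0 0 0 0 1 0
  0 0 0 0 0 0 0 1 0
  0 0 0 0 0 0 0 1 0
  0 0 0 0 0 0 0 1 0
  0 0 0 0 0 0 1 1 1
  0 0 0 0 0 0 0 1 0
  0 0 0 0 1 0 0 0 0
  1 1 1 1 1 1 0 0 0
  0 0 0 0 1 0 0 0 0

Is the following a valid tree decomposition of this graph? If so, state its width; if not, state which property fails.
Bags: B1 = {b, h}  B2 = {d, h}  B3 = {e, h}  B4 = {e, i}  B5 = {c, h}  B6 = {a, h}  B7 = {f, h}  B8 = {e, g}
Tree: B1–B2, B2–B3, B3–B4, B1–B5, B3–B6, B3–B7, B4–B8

Checking the three conditions: (i) the bags cover all of {a, b, c, d, e, f, g, h, i}; (ii) for each edge, some bag contains both endpoints; (iii) the bags containing any fixed vertex form a subtree. All hold, so the decomposition is valid with width 2 − 1 = 1.

Yes; width 1.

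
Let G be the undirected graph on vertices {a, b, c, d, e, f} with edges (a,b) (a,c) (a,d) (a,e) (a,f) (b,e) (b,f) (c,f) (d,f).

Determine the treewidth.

A width-2 tree decomposition is:
Bags: B1 = {a, b, f}  B2 = {a, d, f}  B3 = {a, b, e}  B4 = {a, c, f}
Tree: B1–B2, B1–B3, B2–B4
Every bag has size at most 3, so the width is 3 − 1 = 2 and tw(G) ≤ 2. For the lower bound, the 3 vertices {a, b, e} are pairwise adjacent, and any tree decomposition puts a clique entirely inside one bag — forcing width ≥ 2. Therefore the treewidth is 2.

2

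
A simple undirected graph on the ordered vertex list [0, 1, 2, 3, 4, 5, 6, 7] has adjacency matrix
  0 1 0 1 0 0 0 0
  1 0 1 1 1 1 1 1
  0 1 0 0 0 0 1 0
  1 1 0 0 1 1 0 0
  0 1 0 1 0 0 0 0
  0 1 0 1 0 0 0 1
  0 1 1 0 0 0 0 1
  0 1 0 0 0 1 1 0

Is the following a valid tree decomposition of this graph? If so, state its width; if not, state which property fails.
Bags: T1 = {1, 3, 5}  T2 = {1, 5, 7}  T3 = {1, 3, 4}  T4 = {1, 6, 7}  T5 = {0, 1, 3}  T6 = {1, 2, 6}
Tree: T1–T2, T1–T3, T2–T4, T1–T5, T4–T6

Yes; width 2.

Every vertex of G appears in some bag (union = {0, 1, 2, 3, 4, 5, 6, 7}); every edge is covered by a bag; and for each vertex v the set of bags containing v is connected in the bag tree. The decomposition is therefore valid. The largest bag has 3 vertices, so the width is 2.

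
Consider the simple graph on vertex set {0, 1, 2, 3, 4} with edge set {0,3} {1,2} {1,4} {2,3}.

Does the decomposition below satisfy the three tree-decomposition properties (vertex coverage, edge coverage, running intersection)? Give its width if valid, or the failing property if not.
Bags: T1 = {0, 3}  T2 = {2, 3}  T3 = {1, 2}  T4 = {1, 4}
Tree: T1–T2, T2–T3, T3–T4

Yes; width 1.

Vertex coverage: the bags together contain {0, 1, 2, 3, 4}, the full vertex set. Edge coverage: each edge of G has both endpoints in at least one bag. Running intersection: for every vertex, the bags containing it form a connected subtree. All three properties hold, so this is a valid tree decomposition of width max|bag| − 1 = 1, and hence tw(G) ≤ 1.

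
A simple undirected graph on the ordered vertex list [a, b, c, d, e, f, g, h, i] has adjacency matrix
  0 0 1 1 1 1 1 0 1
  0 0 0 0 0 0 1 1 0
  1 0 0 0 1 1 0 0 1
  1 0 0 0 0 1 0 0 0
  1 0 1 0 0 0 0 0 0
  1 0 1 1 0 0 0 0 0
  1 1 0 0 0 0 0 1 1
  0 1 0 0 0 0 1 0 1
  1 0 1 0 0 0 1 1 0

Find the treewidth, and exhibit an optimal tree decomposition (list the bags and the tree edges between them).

Each bag holds 3 vertices, so the decomposition has width 2, which upper-bounds the treewidth. Conversely, {b, g, h} is a clique of size 3, and the vertices of any clique must share a bag in every tree decomposition; so some bag has ≥ 3 vertices and tw(G) ≥ 2. Combining the bounds, tw(G) = 2.

Treewidth 2.
Bags: B1 = {g, h, i}  B2 = {b, g, h}  B3 = {a, g, i}  B4 = {a, c, i}  B5 = {a, c, f}  B6 = {a, c, e}  B7 = {a, d, f}
Tree: B1–B2, B1–B3, B3–B4, B4–B5, B5–B6, B5–B7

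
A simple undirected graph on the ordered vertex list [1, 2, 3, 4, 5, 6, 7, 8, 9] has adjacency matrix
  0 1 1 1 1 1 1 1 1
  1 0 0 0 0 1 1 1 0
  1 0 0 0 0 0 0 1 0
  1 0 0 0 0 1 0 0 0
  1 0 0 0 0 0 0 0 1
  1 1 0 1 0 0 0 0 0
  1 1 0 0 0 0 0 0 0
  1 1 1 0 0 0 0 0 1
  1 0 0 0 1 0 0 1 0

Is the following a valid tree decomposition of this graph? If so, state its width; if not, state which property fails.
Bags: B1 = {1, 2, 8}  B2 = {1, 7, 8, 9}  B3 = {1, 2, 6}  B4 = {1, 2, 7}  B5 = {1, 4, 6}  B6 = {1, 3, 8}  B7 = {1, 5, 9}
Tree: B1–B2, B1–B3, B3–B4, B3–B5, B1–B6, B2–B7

No — bags containing vertex 7 are not connected in the tree.

A tree decomposition must satisfy three properties: every vertex lies in some bag; for every edge, both endpoints lie together in some bag; and for every vertex, the bags containing it form a connected subtree. Here bags containing vertex 7 are not connected in the tree, so the decomposition is invalid.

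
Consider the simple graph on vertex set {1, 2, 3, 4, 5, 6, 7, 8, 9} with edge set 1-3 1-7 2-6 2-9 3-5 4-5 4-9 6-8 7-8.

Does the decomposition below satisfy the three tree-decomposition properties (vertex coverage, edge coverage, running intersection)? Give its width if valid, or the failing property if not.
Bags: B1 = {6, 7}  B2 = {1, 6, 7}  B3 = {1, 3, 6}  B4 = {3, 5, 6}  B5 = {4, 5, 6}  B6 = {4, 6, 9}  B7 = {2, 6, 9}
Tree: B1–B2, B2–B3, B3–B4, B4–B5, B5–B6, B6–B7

A tree decomposition must satisfy three properties: every vertex lies in some bag; for every edge, both endpoints lie together in some bag; and for every vertex, the bags containing it form a connected subtree. Here vertex 8 appears in no bag, so the decomposition is invalid.

No — vertex 8 appears in no bag.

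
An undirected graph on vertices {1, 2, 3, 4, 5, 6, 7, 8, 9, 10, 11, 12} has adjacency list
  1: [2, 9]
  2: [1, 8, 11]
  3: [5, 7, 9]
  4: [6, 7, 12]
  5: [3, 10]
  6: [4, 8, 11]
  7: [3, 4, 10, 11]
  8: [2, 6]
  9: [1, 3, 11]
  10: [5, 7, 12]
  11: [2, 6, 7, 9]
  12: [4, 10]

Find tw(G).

A width-3 tree decomposition is:
Bags: B1 = {1, 2, 8, 9}  B2 = {2, 8, 9, 11}  B3 = {6, 8, 9, 11}  B4 = {3, 6, 9, 11}  B5 = {3, 6, 7, 11}  B6 = {3, 4, 6, 7}  B7 = {3, 4, 5, 7}  B8 = {4, 5, 7, 10}  B9 = {4, 5, 10, 12}
Tree: B1–B2, B2–B3, B3–B4, B4–B5, B5–B6, B6–B7, B7–B8, B8–B9
The largest bag has 4 vertices, giving width 3; this decomposition certifies tw(G) ≤ 3. For the lower bound: the 4 vertex sets {1,2,8}, {9}, {11}, {3,4,6,7} are disjoint, each induces a connected subgraph, and every pair is joined by at least one edge of G. Contracting each set to a single vertex therefore yields K_{4} as a minor, and since treewidth is minor-monotone, tw(G) ≥ tw(K_{4}) = 3. Combining the bounds, tw(G) = 3.

3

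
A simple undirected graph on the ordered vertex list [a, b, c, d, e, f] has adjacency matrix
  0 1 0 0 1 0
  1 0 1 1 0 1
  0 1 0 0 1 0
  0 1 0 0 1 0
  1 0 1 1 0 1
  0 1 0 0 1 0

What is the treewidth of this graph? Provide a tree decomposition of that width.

The largest bag has 3 vertices, giving width 2; this decomposition certifies tw(G) ≤ 2. For the lower bound, G contains the cycle a–b–d–e–a, so G is not a forest; only forests have treewidth ≤ 1, hence tw(G) ≥ 2. The upper and lower bounds meet at 2, so that is the treewidth.

Treewidth 2.
Bags: B1 = {a, b, e}  B2 = {b, d, e}  B3 = {b, e, f}  B4 = {b, c, e}
Tree: B1–B2, B2–B3, B3–B4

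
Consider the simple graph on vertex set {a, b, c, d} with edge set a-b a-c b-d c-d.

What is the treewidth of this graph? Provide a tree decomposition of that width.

Treewidth 2.
One such decomposition:
Bags: B1 = {a, b, d}  B2 = {a, c, d}
Tree: B1–B2

Each bag holds 3 vertices, so the decomposition has width 2, which upper-bounds the treewidth. The edges d–b–a–c–d form a cycle, so G is not a tree and its treewidth is at least 2. Hence tw(G) = 2 exactly.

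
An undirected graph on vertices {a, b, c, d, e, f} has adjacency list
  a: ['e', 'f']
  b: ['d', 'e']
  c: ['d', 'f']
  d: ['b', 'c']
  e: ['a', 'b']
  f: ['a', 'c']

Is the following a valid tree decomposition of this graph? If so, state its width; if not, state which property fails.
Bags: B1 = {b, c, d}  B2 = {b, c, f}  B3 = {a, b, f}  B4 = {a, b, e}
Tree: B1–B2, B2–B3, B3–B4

Yes; width 2.

Checking the three conditions: (i) the bags cover all of {a, b, c, d, e, f}; (ii) for each edge, some bag contains both endpoints; (iii) the bags containing any fixed vertex form a subtree. All hold, so the decomposition is valid with width 3 − 1 = 2.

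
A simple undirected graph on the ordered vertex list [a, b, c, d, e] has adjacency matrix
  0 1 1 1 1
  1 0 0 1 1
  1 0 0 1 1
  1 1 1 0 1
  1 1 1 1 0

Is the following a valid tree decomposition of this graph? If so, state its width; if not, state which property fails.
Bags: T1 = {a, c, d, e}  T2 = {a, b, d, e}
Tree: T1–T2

Checking the three conditions: (i) the bags cover all of {a, b, c, d, e}; (ii) for each edge, some bag contains both endpoints; (iii) the bags containing any fixed vertex form a subtree. All hold, so the decomposition is valid with width 4 − 1 = 3.

Yes; width 3.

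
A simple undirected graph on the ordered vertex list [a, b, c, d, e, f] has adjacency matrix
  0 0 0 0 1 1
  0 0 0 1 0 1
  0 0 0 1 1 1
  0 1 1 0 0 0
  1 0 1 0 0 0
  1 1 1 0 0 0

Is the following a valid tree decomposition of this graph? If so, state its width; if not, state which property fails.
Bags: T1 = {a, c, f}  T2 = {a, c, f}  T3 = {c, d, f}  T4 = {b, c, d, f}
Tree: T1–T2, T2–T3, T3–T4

No — vertex e appears in no bag.

A tree decomposition must satisfy three properties: every vertex lies in some bag; for every edge, both endpoints lie together in some bag; and for every vertex, the bags containing it form a connected subtree. Here vertex e appears in no bag, so the decomposition is invalid.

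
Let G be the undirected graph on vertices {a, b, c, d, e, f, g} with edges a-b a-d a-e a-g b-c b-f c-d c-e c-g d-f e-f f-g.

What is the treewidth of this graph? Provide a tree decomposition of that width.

Each bag holds 4 vertices, so the decomposition has width 3, which upper-bounds the treewidth. For the lower bound: the 4 vertex sets {a,g}, {e,f}, {c}, {b} are disjoint, each induces a connected subgraph, and every pair is joined by at least one edge of G. Contracting each set to a single vertex therefore yields K_{4} as a minor, and since treewidth is minor-monotone, tw(G) ≥ tw(K_{4}) = 3. Therefore the treewidth is 3.

Treewidth 3.
One optimal decomposition is:
Bags: B1 = {a, c, f, g}  B2 = {a, c, e, f}  B3 = {a, b, c, f}  B4 = {a, c, d, f}
Tree: B1–B2, B2–B3, B3–B4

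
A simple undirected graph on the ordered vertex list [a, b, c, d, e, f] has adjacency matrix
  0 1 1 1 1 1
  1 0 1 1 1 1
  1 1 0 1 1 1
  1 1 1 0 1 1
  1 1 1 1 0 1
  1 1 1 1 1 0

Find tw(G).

5

A width-5 tree decomposition is:
Bags: B1 = {a, b, c, d, e, f}
Tree: (single bag)
With just one bag of size 6, the width is 6 − 1 = 5, so tw(G) ≤ 5. For the lower bound, the 6 vertices {a, b, c, d, e, f} are pairwise adjacent, and any tree decomposition puts a clique entirely inside one bag — forcing width ≥ 5. The upper and lower bounds meet at 5, so that is the treewidth.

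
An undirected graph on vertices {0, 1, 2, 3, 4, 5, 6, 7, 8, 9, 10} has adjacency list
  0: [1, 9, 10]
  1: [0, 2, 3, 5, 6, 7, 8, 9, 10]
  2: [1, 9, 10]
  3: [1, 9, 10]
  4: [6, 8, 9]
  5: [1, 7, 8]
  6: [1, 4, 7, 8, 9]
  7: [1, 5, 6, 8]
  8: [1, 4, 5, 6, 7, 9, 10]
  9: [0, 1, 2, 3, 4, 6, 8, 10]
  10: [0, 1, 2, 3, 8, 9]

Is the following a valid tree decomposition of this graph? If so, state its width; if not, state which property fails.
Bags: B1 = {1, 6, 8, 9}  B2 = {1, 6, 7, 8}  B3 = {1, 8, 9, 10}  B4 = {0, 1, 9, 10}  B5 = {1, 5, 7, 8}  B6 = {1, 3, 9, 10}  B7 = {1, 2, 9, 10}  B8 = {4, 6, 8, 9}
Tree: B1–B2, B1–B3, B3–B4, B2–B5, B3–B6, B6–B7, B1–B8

Checking the three conditions: (i) the bags cover all of {0, 1, 2, 3, 4, 5, 6, 7, 8, 9, 10}; (ii) for each edge, some bag contains both endpoints; (iii) the bags containing any fixed vertex form a subtree. All hold, so the decomposition is valid with width 4 − 1 = 3.

Yes; width 3.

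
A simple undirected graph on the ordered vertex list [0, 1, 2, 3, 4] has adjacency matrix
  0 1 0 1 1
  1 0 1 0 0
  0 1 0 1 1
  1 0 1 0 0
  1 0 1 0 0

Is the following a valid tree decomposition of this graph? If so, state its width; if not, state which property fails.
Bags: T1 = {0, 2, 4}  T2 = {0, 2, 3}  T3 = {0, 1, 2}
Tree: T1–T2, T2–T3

Yes; width 2.

Checking the three conditions: (i) the bags cover all of {0, 1, 2, 3, 4}; (ii) for each edge, some bag contains both endpoints; (iii) the bags containing any fixed vertex form a subtree. All hold, so the decomposition is valid with width 3 − 1 = 2.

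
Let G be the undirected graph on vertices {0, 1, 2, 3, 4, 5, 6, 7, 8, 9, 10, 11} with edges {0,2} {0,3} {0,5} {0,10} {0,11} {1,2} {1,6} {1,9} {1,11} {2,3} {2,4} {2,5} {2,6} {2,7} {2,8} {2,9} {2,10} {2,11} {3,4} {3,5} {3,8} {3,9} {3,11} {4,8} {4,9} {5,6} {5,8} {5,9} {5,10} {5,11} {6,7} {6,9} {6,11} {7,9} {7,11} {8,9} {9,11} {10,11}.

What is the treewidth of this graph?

A width-4 tree decomposition is:
Bags: B1 = {2, 3, 5, 9, 11}  B2 = {2, 3, 5, 8, 9}  B3 = {2, 3, 4, 8, 9}  B4 = {2, 5, 6, 9, 11}  B5 = {1, 2, 6, 9, 11}  B6 = {0, 2, 3, 5, 11}  B7 = {0, 2, 5, 10, 11}  B8 = {2, 6, 7, 9, 11}
Tree: B1–B2, B2–B3, B1–B4, B4–B5, B1–B6, B6–B7, B5–B8
Every bag has size at most 5, so the width is 5 − 1 = 4 and tw(G) ≤ 4. Conversely, {0, 2, 5, 10, 11} is a clique of size 5, and the vertices of any clique must share a bag in every tree decomposition; so some bag has ≥ 5 vertices and tw(G) ≥ 4. Hence tw(G) = 4 exactly.

4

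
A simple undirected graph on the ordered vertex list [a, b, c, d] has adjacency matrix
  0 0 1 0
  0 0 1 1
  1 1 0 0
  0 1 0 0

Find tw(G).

1

A width-1 tree decomposition is:
Bags: B1 = {b, d}  B2 = {b, c}  B3 = {a, c}
Tree: B1–B2, B2–B3
The largest bag has 2 vertices, giving width 1; this decomposition certifies tw(G) ≤ 1. Since G has at least one edge (e.g. d–b), it is not an edgeless graph, so tw(G) ≥ 1. Therefore the treewidth is 1.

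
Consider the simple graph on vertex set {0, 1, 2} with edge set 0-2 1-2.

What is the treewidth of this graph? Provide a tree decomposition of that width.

Each bag holds 2 vertices, so the decomposition has width 1, which upper-bounds the treewidth. Since G has at least one edge (e.g. 0–2), it is not an edgeless graph, so tw(G) ≥ 1. The upper and lower bounds meet at 1, so that is the treewidth.

Treewidth 1.
Bags: B1 = {0, 2}  B2 = {1, 2}
Tree: B1–B2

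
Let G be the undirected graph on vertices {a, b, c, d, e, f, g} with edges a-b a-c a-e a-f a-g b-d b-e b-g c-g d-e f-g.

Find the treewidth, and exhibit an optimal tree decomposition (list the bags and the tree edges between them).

Treewidth 2.
One optimal decomposition is:
Bags: B1 = {a, b, e}  B2 = {a, b, g}  B3 = {a, c, g}  B4 = {b, d, e}  B5 = {a, f, g}
Tree: B1–B2, B2–B3, B1–B4, B3–B5

The largest bag has 3 vertices, giving width 2; this decomposition certifies tw(G) ≤ 2. For the lower bound, the 3 vertices {b, d, e} are pairwise adjacent, and any tree decomposition puts a clique entirely inside one bag — forcing width ≥ 2. Hence tw(G) = 2 exactly.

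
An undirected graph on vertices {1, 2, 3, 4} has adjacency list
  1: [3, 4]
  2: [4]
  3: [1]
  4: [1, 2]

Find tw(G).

A width-1 tree decomposition is:
Bags: B1 = {1, 3}  B2 = {1, 4}  B3 = {2, 4}
Tree: B1–B2, B2–B3
Every bag has size at most 2, so the width is 2 − 1 = 1 and tw(G) ≤ 1. Since G has at least one edge (e.g. 3–1), it is not an edgeless graph, so tw(G) ≥ 1. The upper and lower bounds meet at 1, so that is the treewidth.

1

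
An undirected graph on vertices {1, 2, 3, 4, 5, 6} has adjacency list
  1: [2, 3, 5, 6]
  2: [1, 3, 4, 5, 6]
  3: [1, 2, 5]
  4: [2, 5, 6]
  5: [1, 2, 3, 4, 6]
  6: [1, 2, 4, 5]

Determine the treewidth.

A width-3 tree decomposition is:
Bags: B1 = {1, 2, 3, 5}  B2 = {1, 2, 5, 6}  B3 = {2, 4, 5, 6}
Tree: B1–B2, B2–B3
Every bag has size at most 4, so the width is 4 − 1 = 3 and tw(G) ≤ 3. Conversely, {1, 2, 3, 5} is a clique of size 4, and the vertices of any clique must share a bag in every tree decomposition; so some bag has ≥ 4 vertices and tw(G) ≥ 3. The upper and lower bounds meet at 3, so that is the treewidth.

3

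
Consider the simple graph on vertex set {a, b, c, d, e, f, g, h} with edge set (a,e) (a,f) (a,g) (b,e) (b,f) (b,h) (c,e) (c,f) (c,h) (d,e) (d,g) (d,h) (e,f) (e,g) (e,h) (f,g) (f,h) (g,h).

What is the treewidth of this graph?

3

A width-3 tree decomposition is:
Bags: B1 = {d, e, g, h}  B2 = {e, f, g, h}  B3 = {a, e, f, g}  B4 = {b, e, f, h}  B5 = {c, e, f, h}
Tree: B1–B2, B2–B3, B2–B4, B4–B5
Every bag has size at most 4, so the width is 4 − 1 = 3 and tw(G) ≤ 3. Conversely, {d, e, g, h} is a clique of size 4, and the vertices of any clique must share a bag in every tree decomposition; so some bag has ≥ 4 vertices and tw(G) ≥ 3. The upper and lower bounds meet at 3, so that is the treewidth.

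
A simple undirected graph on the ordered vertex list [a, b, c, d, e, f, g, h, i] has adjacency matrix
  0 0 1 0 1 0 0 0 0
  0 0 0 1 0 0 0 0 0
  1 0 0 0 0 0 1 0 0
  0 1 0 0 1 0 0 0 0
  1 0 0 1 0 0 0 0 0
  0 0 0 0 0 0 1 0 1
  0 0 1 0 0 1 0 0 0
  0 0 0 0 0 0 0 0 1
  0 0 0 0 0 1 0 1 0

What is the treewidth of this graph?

A width-1 tree decomposition is:
Bags: B1 = {b, d}  B2 = {d, e}  B3 = {a, e}  B4 = {a, c}  B5 = {c, g}  B6 = {f, g}  B7 = {f, i}  B8 = {h, i}
Tree: B1–B2, B2–B3, B3–B4, B4–B5, B5–B6, B6–B7, B7–B8
The largest bag has 2 vertices, giving width 1; this decomposition certifies tw(G) ≤ 1. Any graph with an edge has treewidth ≥ 1, and G has the edge b–d. Combining the bounds, tw(G) = 1.

1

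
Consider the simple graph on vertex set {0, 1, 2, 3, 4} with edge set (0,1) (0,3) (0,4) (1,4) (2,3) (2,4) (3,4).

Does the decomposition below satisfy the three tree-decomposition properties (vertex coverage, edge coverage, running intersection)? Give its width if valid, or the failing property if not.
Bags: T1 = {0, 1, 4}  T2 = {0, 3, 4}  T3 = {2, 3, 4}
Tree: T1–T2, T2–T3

Every vertex of G appears in some bag (union = {0, 1, 2, 3, 4}); every edge is covered by a bag; and for each vertex v the set of bags containing v is connected in the bag tree. The decomposition is therefore valid. The largest bag has 3 vertices, so the width is 2.

Yes; width 2.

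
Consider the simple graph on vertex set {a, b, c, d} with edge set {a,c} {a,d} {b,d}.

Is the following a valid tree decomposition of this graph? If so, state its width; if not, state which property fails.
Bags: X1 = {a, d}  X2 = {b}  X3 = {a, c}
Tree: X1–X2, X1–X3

A tree decomposition must satisfy three properties: every vertex lies in some bag; for every edge, both endpoints lie together in some bag; and for every vertex, the bags containing it form a connected subtree. Here edge (d,b) lies in no bag, so the decomposition is invalid.

No — edge (d,b) lies in no bag.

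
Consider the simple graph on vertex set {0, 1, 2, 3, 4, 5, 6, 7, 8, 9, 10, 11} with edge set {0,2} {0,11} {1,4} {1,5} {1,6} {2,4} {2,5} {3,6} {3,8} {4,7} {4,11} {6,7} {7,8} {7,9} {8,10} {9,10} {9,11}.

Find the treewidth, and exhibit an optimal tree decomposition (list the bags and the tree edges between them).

Treewidth 3.
One such decomposition:
Bags: B1 = {0, 2, 5, 11}  B2 = {2, 4, 5, 11}  B3 = {1, 4, 5, 11}  B4 = {1, 4, 9, 11}  B5 = {1, 4, 7, 9}  B6 = {1, 6, 7, 9}  B7 = {6, 7, 9, 10}  B8 = {6, 7, 8, 10}  B9 = {3, 6, 8, 10}
Tree: B1–B2, B2–B3, B3–B4, B4–B5, B5–B6, B6–B7, B7–B8, B8–B9

Every bag has size at most 4, so the width is 4 − 1 = 3 and tw(G) ≤ 3. For the lower bound: the 4 vertex sets {0,2,5}, {11}, {4}, {1,6,7,9} are disjoint, each induces a connected subgraph, and every pair is joined by at least one edge of G. Contracting each set to a single vertex therefore yields K_{4} as a minor, and since treewidth is minor-monotone, tw(G) ≥ tw(K_{4}) = 3. The upper and lower bounds meet at 3, so that is the treewidth.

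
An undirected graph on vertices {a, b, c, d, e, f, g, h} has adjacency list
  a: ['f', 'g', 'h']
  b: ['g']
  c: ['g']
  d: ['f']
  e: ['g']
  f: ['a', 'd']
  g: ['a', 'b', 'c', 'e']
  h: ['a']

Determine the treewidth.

A width-1 tree decomposition is:
Bags: B1 = {a, h}  B2 = {a, f}  B3 = {a, g}  B4 = {b, g}  B5 = {d, f}  B6 = {e, g}  B7 = {c, g}
Tree: B1–B2, B2–B3, B3–B4, B2–B5, B3–B6, B3–B7
The largest bag has 2 vertices, giving width 1; this decomposition certifies tw(G) ≤ 1. G has an edge, so its treewidth is at least 1. Therefore the treewidth is 1.

1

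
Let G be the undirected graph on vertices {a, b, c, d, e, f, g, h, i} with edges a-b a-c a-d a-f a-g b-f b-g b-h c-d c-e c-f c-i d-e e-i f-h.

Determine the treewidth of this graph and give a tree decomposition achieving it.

Treewidth 2.
One optimal decomposition is:
Bags: B1 = {a, c, d}  B2 = {c, d, e}  B3 = {a, c, f}  B4 = {c, e, i}  B5 = {a, b, f}  B6 = {b, f, h}  B7 = {a, b, g}
Tree: B1–B2, B1–B3, B2–B4, B3–B5, B5–B6, B5–B7

Each bag holds 3 vertices, so the decomposition has width 2, which upper-bounds the treewidth. On the other hand G contains the 3-clique {a, b, g}. A clique must lie in a single bag of any decomposition, so no decomposition can have width below 2. The upper and lower bounds meet at 2, so that is the treewidth.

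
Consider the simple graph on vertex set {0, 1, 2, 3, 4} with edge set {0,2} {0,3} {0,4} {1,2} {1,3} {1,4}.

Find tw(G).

A width-2 tree decomposition is:
Bags: B1 = {0, 1, 3}  B2 = {0, 1, 4}  B3 = {0, 1, 2}
Tree: B1–B2, B2–B3
The largest bag has 3 vertices, giving width 2; this decomposition certifies tw(G) ≤ 2. The edges 3–1–4–0–3 form a cycle, so G is not a tree and its treewidth is at least 2. Hence tw(G) = 2 exactly.

2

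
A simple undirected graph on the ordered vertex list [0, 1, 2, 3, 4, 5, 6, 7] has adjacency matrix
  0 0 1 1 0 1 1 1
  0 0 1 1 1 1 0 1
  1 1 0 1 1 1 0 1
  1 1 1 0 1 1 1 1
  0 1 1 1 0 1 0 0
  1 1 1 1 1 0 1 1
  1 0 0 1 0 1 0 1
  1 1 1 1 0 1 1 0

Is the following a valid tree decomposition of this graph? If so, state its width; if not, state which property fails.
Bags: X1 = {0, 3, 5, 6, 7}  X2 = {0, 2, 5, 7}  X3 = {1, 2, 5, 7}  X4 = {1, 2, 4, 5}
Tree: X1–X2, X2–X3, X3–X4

A tree decomposition must satisfy three properties: every vertex lies in some bag; for every edge, both endpoints lie together in some bag; and for every vertex, the bags containing it form a connected subtree. Here edge (3,2) lies in no bag, so the decomposition is invalid.

No — edge (3,2) lies in no bag.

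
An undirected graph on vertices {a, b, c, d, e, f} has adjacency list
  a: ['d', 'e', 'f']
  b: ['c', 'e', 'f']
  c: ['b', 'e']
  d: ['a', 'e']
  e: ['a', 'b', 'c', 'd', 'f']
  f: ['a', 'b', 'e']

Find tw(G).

2

A width-2 tree decomposition is:
Bags: B1 = {b, e, f}  B2 = {b, c, e}  B3 = {a, e, f}  B4 = {a, d, e}
Tree: B1–B2, B1–B3, B3–B4
Every bag has size at most 3, so the width is 3 − 1 = 2 and tw(G) ≤ 2. For the lower bound, the 3 vertices {a, d, e} are pairwise adjacent, and any tree decomposition puts a clique entirely inside one bag — forcing width ≥ 2. Combining the bounds, tw(G) = 2.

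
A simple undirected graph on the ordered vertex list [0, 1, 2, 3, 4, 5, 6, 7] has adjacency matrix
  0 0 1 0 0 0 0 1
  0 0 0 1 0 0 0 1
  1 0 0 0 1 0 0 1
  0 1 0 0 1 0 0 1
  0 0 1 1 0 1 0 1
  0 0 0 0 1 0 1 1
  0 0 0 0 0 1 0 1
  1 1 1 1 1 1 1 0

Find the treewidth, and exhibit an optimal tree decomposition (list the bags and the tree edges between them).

Treewidth 2.
Bags: B1 = {1, 3, 7}  B2 = {3, 4, 7}  B3 = {4, 5, 7}  B4 = {2, 4, 7}  B5 = {5, 6, 7}  B6 = {0, 2, 7}
Tree: B1–B2, B2–B3, B3–B4, B3–B5, B4–B6

Each bag holds 3 vertices, so the decomposition has width 2, which upper-bounds the treewidth. For the lower bound, the 3 vertices {0, 2, 7} are pairwise adjacent, and any tree decomposition puts a clique entirely inside one bag — forcing width ≥ 2. Combining the bounds, tw(G) = 2.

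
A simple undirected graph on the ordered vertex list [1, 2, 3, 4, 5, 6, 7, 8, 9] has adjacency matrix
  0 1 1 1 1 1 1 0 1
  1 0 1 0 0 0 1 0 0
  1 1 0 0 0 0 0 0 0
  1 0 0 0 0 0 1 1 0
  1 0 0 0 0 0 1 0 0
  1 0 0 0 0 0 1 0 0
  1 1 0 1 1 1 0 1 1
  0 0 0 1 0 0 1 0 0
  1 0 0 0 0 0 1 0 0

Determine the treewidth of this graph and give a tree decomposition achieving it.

The largest bag has 3 vertices, giving width 2; this decomposition certifies tw(G) ≤ 2. For the lower bound, the 3 vertices {4, 7, 8} are pairwise adjacent, and any tree decomposition puts a clique entirely inside one bag — forcing width ≥ 2. Hence tw(G) = 2 exactly.

Treewidth 2.
One optimal decomposition is:
Bags: B1 = {1, 7, 9}  B2 = {1, 5, 7}  B3 = {1, 6, 7}  B4 = {1, 4, 7}  B5 = {4, 7, 8}  B6 = {1, 2, 7}  B7 = {1, 2, 3}
Tree: B1–B2, B2–B3, B3–B4, B4–B5, B3–B6, B6–B7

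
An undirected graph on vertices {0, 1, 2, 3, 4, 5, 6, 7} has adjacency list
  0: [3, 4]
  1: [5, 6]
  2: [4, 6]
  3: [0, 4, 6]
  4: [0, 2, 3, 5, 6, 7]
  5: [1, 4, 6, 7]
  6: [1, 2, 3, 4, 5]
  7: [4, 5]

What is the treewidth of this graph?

A width-2 tree decomposition is:
Bags: B1 = {2, 4, 6}  B2 = {4, 5, 6}  B3 = {4, 5, 7}  B4 = {1, 5, 6}  B5 = {3, 4, 6}  B6 = {0, 3, 4}
Tree: B1–B2, B2–B3, B2–B4, B1–B5, B5–B6
The largest bag has 3 vertices, giving width 2; this decomposition certifies tw(G) ≤ 2. For the lower bound, the 3 vertices {1, 5, 6} are pairwise adjacent, and any tree decomposition puts a clique entirely inside one bag — forcing width ≥ 2. Therefore the treewidth is 2.

2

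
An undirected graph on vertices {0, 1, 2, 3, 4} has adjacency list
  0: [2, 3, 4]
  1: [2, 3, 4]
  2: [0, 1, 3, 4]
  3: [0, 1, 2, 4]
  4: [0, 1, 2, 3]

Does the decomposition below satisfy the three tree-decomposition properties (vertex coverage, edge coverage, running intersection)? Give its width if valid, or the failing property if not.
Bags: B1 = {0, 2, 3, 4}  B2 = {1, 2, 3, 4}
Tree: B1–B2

Yes; width 3.

Vertex coverage: the bags together contain {0, 1, 2, 3, 4}, the full vertex set. Edge coverage: each edge of G has both endpoints in at least one bag. Running intersection: for every vertex, the bags containing it form a connected subtree. All three properties hold, so this is a valid tree decomposition of width max|bag| − 1 = 3, and hence tw(G) ≤ 3.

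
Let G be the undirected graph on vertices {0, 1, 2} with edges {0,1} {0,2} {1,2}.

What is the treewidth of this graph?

A width-2 tree decomposition is:
Bags: B1 = {0, 1, 2}
Tree: (single bag)
With just one bag of size 3, the width is 3 − 1 = 2, so tw(G) ≤ 2. Conversely, {0, 1, 2} is a clique of size 3, and the vertices of any clique must share a bag in every tree decomposition; so some bag has ≥ 3 vertices and tw(G) ≥ 2. Hence tw(G) = 2 exactly.

2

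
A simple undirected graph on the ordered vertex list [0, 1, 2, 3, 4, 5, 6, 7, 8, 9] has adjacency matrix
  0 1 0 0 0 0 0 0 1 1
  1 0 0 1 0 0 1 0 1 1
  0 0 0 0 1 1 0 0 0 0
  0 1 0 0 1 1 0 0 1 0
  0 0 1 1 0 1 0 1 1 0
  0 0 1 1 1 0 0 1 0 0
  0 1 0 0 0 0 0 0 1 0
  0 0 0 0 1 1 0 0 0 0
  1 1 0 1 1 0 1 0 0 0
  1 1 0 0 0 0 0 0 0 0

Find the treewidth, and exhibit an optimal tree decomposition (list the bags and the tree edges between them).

Each bag holds 3 vertices, so the decomposition has width 2, which upper-bounds the treewidth. Conversely, {0, 1, 8} is a clique of size 3, and the vertices of any clique must share a bag in every tree decomposition; so some bag has ≥ 3 vertices and tw(G) ≥ 2. Hence tw(G) = 2 exactly.

Treewidth 2.
One optimal decomposition is:
Bags: B1 = {1, 3, 8}  B2 = {1, 6, 8}  B3 = {0, 1, 8}  B4 = {3, 4, 8}  B5 = {3, 4, 5}  B6 = {2, 4, 5}  B7 = {4, 5, 7}  B8 = {0, 1, 9}
Tree: B1–B2, B1–B3, B1–B4, B4–B5, B5–B6, B5–B7, B3–B8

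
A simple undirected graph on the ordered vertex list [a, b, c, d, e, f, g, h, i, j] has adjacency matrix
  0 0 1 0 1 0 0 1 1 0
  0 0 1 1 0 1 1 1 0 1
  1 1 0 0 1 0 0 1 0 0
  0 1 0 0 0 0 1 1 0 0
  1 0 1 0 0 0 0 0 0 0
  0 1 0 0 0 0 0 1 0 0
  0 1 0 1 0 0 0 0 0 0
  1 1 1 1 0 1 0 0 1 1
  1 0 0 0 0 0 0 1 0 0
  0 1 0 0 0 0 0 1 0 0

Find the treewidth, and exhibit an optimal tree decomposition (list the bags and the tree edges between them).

Each bag holds 3 vertices, so the decomposition has width 2, which upper-bounds the treewidth. Conversely, {b, d, g} is a clique of size 3, and the vertices of any clique must share a bag in every tree decomposition; so some bag has ≥ 3 vertices and tw(G) ≥ 2. Hence tw(G) = 2 exactly.

Treewidth 2.
Bags: B1 = {b, h, j}  B2 = {b, c, h}  B3 = {b, d, h}  B4 = {b, d, g}  B5 = {b, f, h}  B6 = {a, c, h}  B7 = {a, c, e}  B8 = {a, h, i}
Tree: B1–B2, B2–B3, B3–B4, B2–B5, B2–B6, B6–B7, B6–B8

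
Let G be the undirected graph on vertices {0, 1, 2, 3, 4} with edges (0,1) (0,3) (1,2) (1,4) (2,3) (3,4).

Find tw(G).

2

A width-2 tree decomposition is:
Bags: B1 = {0, 1, 3}  B2 = {1, 2, 3}  B3 = {1, 3, 4}
Tree: B1–B2, B2–B3
Each bag holds 3 vertices, so the decomposition has width 2, which upper-bounds the treewidth. Since 3–0–1–2–3 is a cycle in G, G is not acyclic. Forests are exactly the graphs of treewidth ≤ 1, so tw(G) ≥ 2. Hence tw(G) = 2 exactly.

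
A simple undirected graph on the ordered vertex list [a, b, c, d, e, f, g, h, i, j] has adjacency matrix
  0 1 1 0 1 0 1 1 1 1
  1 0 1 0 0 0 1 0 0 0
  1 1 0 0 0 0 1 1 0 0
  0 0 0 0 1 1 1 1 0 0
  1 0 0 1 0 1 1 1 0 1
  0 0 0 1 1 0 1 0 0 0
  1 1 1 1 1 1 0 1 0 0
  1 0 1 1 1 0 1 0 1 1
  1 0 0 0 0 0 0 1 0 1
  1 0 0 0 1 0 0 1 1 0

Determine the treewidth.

3

A width-3 tree decomposition is:
Bags: B1 = {a, c, g, h}  B2 = {a, b, c, g}  B3 = {a, e, g, h}  B4 = {d, e, g, h}  B5 = {a, e, h, j}  B6 = {a, h, i, j}  B7 = {d, e, f, g}
Tree: B1–B2, B1–B3, B3–B4, B3–B5, B5–B6, B4–B7
Every bag has size at most 4, so the width is 4 − 1 = 3 and tw(G) ≤ 3. Conversely, {d, e, g, h} is a clique of size 4, and the vertices of any clique must share a bag in every tree decomposition; so some bag has ≥ 4 vertices and tw(G) ≥ 3. Combining the bounds, tw(G) = 3.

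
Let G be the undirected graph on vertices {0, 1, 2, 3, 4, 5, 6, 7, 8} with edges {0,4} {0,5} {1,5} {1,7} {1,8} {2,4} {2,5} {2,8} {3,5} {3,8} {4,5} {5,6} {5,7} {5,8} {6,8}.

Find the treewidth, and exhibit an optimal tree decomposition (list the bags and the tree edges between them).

Treewidth 2.
Bags: B1 = {5, 6, 8}  B2 = {1, 5, 8}  B3 = {2, 5, 8}  B4 = {1, 5, 7}  B5 = {2, 4, 5}  B6 = {0, 4, 5}  B7 = {3, 5, 8}
Tree: B1–B2, B1–B3, B2–B4, B3–B5, B5–B6, B3–B7

Every bag has size at most 3, so the width is 3 − 1 = 2 and tw(G) ≤ 2. For the lower bound, the 3 vertices {0, 4, 5} are pairwise adjacent, and any tree decomposition puts a clique entirely inside one bag — forcing width ≥ 2. Therefore the treewidth is 2.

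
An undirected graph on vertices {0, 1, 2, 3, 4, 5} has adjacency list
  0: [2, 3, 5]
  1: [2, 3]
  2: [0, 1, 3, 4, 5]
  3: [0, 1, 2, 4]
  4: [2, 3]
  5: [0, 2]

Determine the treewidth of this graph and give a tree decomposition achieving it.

Treewidth 2.
One optimal decomposition is:
Bags: B1 = {1, 2, 3}  B2 = {0, 2, 3}  B3 = {0, 2, 5}  B4 = {2, 3, 4}
Tree: B1–B2, B2–B3, B2–B4

Each bag holds 3 vertices, so the decomposition has width 2, which upper-bounds the treewidth. Conversely, {0, 2, 3} is a clique of size 3, and the vertices of any clique must share a bag in every tree decomposition; so some bag has ≥ 3 vertices and tw(G) ≥ 2. Hence tw(G) = 2 exactly.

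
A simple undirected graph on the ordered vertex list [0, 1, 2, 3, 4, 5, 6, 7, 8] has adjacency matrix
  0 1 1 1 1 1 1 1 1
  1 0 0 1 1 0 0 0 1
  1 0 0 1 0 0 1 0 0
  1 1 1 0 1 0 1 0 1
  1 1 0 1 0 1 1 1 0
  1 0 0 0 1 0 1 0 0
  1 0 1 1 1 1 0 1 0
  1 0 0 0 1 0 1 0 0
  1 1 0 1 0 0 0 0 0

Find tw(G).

3

A width-3 tree decomposition is:
Bags: B1 = {0, 2, 3, 6}  B2 = {0, 3, 4, 6}  B3 = {0, 4, 5, 6}  B4 = {0, 1, 3, 4}  B5 = {0, 1, 3, 8}  B6 = {0, 4, 6, 7}
Tree: B1–B2, B2–B3, B2–B4, B4–B5, B3–B6
The largest bag has 4 vertices, giving width 3; this decomposition certifies tw(G) ≤ 3. For the lower bound, the 4 vertices {0, 1, 3, 8} are pairwise adjacent, and any tree decomposition puts a clique entirely inside one bag — forcing width ≥ 3. Therefore the treewidth is 3.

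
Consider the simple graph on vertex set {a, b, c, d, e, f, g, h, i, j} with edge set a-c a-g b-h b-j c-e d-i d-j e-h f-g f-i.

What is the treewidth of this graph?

2

A width-2 tree decomposition is:
Bags: B1 = {c, e, h}  B2 = {b, c, h}  B3 = {b, c, j}  B4 = {c, d, j}  B5 = {c, d, i}  B6 = {c, f, i}  B7 = {c, f, g}  B8 = {a, c, g}
Tree: B1–B2, B2–B3, B3–B4, B4–B5, B5–B6, B6–B7, B7–B8
Every bag has size at most 3, so the width is 3 − 1 = 2 and tw(G) ≤ 2. Since c–e–h–b–j–d–i–f–g–a–c is a cycle in G, G is not acyclic. Forests are exactly the graphs of treewidth ≤ 1, so tw(G) ≥ 2. The upper and lower bounds meet at 2, so that is the treewidth.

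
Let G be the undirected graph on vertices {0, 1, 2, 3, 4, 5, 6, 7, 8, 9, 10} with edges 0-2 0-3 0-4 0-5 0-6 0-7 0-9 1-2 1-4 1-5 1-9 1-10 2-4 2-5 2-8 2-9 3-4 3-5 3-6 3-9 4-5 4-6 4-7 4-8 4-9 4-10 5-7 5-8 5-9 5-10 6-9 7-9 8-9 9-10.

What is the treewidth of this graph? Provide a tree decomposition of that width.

Treewidth 4.
One such decomposition:
Bags: B1 = {0, 3, 4, 5, 9}  B2 = {0, 2, 4, 5, 9}  B3 = {1, 2, 4, 5, 9}  B4 = {0, 4, 5, 7, 9}  B5 = {2, 4, 5, 8, 9}  B6 = {1, 4, 5, 9, 10}  B7 = {0, 3, 4, 6, 9}
Tree: B1–B2, B2–B3, B2–B4, B3–B5, B3–B6, B1–B7

Every bag has size at most 5, so the width is 5 − 1 = 4 and tw(G) ≤ 4. On the other hand G contains the 5-clique {0, 2, 4, 5, 9}. A clique must lie in a single bag of any decomposition, so no decomposition can have width below 4. Hence tw(G) = 4 exactly.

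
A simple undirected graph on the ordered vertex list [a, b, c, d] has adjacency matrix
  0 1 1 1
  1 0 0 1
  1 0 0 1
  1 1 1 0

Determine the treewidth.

2

A width-2 tree decomposition is:
Bags: B1 = {a, b, d}  B2 = {a, c, d}
Tree: B1–B2
Each bag holds 3 vertices, so the decomposition has width 2, which upper-bounds the treewidth. For the lower bound, the 3 vertices {a, c, d} are pairwise adjacent, and any tree decomposition puts a clique entirely inside one bag — forcing width ≥ 2. Combining the bounds, tw(G) = 2.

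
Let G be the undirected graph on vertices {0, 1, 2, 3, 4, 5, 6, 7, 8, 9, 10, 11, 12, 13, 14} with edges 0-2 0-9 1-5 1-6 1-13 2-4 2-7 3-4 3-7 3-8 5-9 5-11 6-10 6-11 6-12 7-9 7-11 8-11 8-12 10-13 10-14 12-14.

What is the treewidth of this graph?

A width-3 tree decomposition is:
Bags: B1 = {10, 12, 13, 14}  B2 = {6, 10, 12, 13}  B3 = {1, 6, 12, 13}  B4 = {1, 6, 8, 12}  B5 = {1, 6, 8, 11}  B6 = {1, 5, 8, 11}  B7 = {3, 5, 8, 11}  B8 = {3, 5, 7, 11}  B9 = {3, 5, 7, 9}  B10 = {3, 4, 7, 9}  B11 = {2, 4, 7, 9}  B12 = {0, 2, 4, 9}
Tree: B1–B2, B2–B3, B3–B4, B4–B5, B5–B6, B6–B7, B7–B8, B8–B9, B9–B10, B10–B11, B11–B12
Every bag has size at most 4, so the width is 4 − 1 = 3 and tw(G) ≤ 3. For the lower bound: the 4 vertex sets {10,13,14}, {12}, {6}, {1,5,8,11} are disjoint, each induces a connected subgraph, and every pair is joined by at least one edge of G. Contracting each set to a single vertex therefore yields K_{4} as a minor, and since treewidth is minor-monotone, tw(G) ≥ tw(K_{4}) = 3. Combining the bounds, tw(G) = 3.

3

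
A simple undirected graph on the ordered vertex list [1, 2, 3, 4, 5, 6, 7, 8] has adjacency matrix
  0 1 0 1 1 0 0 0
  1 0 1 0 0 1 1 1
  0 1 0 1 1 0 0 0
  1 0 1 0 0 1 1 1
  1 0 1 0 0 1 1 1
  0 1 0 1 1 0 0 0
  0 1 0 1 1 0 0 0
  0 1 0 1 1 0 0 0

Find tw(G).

3

A width-3 tree decomposition is:
Bags: B1 = {2, 3, 4, 5}  B2 = {2, 4, 5, 6}  B3 = {2, 4, 5, 7}  B4 = {2, 4, 5, 8}  B5 = {1, 2, 4, 5}
Tree: B1–B2, B2–B3, B3–B4, B4–B5
The largest bag has 4 vertices, giving width 3; this decomposition certifies tw(G) ≤ 3. For the lower bound: the 4 vertex sets {3,5}, {4,6}, {2}, {7} are disjoint, each induces a connected subgraph, and every pair is joined by at least one edge of G. Contracting each set to a single vertex therefore yields K_{4} as a minor, and since treewidth is minor-monotone, tw(G) ≥ tw(K_{4}) = 3. The upper and lower bounds meet at 3, so that is the treewidth.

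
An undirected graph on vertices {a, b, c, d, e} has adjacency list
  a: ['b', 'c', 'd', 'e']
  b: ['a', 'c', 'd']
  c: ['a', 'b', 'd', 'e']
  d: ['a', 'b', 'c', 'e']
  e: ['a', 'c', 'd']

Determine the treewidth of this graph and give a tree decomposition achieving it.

Each bag holds 4 vertices, so the decomposition has width 3, which upper-bounds the treewidth. Conversely, {a, c, d, e} is a clique of size 4, and the vertices of any clique must share a bag in every tree decomposition; so some bag has ≥ 4 vertices and tw(G) ≥ 3. The upper and lower bounds meet at 3, so that is the treewidth.

Treewidth 3.
Bags: B1 = {a, b, c, d}  B2 = {a, c, d, e}
Tree: B1–B2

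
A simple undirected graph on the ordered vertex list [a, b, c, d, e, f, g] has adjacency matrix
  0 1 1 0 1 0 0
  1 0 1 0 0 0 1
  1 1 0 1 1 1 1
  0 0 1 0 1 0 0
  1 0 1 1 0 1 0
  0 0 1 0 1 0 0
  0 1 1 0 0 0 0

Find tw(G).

2

A width-2 tree decomposition is:
Bags: B1 = {b, c, g}  B2 = {a, b, c}  B3 = {a, c, e}  B4 = {c, e, f}  B5 = {c, d, e}
Tree: B1–B2, B2–B3, B3–B4, B4–B5
Every bag has size at most 3, so the width is 3 − 1 = 2 and tw(G) ≤ 2. For the lower bound, the 3 vertices {b, c, g} are pairwise adjacent, and any tree decomposition puts a clique entirely inside one bag — forcing width ≥ 2. The upper and lower bounds meet at 2, so that is the treewidth.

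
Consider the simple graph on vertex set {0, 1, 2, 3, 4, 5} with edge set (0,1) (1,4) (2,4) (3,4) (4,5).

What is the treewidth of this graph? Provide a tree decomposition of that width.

Each bag holds 2 vertices, so the decomposition has width 1, which upper-bounds the treewidth. Since G has at least one edge (e.g. 2–4), it is not an edgeless graph, so tw(G) ≥ 1. Hence tw(G) = 1 exactly.

Treewidth 1.
One such decomposition:
Bags: B1 = {2, 4}  B2 = {4, 5}  B3 = {1, 4}  B4 = {0, 1}  B5 = {3, 4}
Tree: B1–B2, B1–B3, B3–B4, B2–B5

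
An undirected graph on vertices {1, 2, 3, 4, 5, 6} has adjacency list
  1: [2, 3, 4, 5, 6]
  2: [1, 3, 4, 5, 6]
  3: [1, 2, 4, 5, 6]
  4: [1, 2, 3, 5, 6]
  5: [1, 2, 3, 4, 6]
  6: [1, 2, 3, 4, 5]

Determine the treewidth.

5

A width-5 tree decomposition is:
Bags: B1 = {1, 2, 3, 4, 5, 6}
Tree: (single bag)
With just one bag of size 6, the width is 6 − 1 = 5, so tw(G) ≤ 5. On the other hand G contains the 6-clique {1, 2, 3, 4, 5, 6}. A clique must lie in a single bag of any decomposition, so no decomposition can have width below 5. Hence tw(G) = 5 exactly.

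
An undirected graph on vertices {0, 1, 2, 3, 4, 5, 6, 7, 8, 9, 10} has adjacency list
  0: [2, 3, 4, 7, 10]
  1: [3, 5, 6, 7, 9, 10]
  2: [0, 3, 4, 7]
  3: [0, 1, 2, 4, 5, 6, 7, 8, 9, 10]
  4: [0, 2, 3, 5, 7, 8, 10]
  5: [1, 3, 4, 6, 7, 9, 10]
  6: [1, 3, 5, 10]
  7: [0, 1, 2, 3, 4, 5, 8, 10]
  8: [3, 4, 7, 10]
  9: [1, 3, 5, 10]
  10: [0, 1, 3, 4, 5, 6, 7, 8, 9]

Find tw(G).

A width-4 tree decomposition is:
Bags: B1 = {1, 3, 5, 7, 10}  B2 = {1, 3, 5, 6, 10}  B3 = {3, 4, 5, 7, 10}  B4 = {0, 3, 4, 7, 10}  B5 = {3, 4, 7, 8, 10}  B6 = {1, 3, 5, 9, 10}  B7 = {0, 2, 3, 4, 7}
Tree: B1–B2, B1–B3, B3–B4, B4–B5, B2–B6, B4–B7
The largest bag has 5 vertices, giving width 4; this decomposition certifies tw(G) ≤ 4. On the other hand G contains the 5-clique {0, 2, 3, 4, 7}. A clique must lie in a single bag of any decomposition, so no decomposition can have width below 4. The upper and lower bounds meet at 4, so that is the treewidth.

4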